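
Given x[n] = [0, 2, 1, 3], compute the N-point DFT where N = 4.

X[k] = Σ(n=0 to 3) x[n] · ω_4^(nk)
where ω_4 = e^(-2πi/4)

Computing each X[k]:
X[0] = 6
X[1] = -1+1i
X[2] = -4
X[3] = -1-1i

X = [6, -1+1i, -4, -1-1i]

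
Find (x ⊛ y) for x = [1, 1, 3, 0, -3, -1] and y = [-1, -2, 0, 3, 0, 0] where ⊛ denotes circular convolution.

(x ⊛ y)[n] = Σ(m=0 to 5) x[m] · y[(n-m) mod 6]

Computing each output sample:
(x ⊛ y)[0] = 1
(x ⊛ y)[1] = -12
(x ⊛ y)[2] = -8
(x ⊛ y)[3] = -3
(x ⊛ y)[4] = 6
(x ⊛ y)[5] = 16

x ⊛ y = [1, -12, -8, -3, 6, 16]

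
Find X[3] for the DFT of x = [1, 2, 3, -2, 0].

X[3] = Σ(n=0 to 4) x[n] · ω_5^(3n) where ω_5 = e^(-2πi/5)
= (1)·ω_5^0 + (2)·ω_5^3 + (3)·ω_5^6 + (-2)·ω_5^9 + (0)·ω_5^12

X[3] = -0.3090-3.5797i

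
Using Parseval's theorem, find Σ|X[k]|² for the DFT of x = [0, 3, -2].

Parseval: Σ|x[n]|² = (1/N)Σ|X[k]|², so Σ|X[k]|² = N·Σ|x[n]|² = 3·13.0000

Σ|X[k]|² = N·Σ|x[n]|² = 3·13.0000 = 39.0000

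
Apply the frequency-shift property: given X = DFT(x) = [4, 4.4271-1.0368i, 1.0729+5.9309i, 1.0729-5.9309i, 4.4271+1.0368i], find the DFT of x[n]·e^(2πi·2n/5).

Modulation property: DFT(ω_5^(-2n)·x[n]) = X[(k-2) mod 5], so circularly shift X by 2 positions.

X[k-2] = [1.0729-5.9309i, 4.4271+1.0368i, 4, 4.4271-1.0368i, 1.0729+5.9309i]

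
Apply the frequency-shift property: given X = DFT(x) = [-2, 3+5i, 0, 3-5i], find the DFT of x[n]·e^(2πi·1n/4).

Modulation property: DFT(ω_4^(-1n)·x[n]) = X[(k-1) mod 4], so circularly shift X by 1 positions.

X[k-1] = [3-5i, -2, 3+5i, 0]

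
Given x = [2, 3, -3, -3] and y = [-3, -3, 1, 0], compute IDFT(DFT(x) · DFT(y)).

(x ⊛ y)[n] = Σ(m=0 to 3) x[m] · y[(n-m) mod 4]

Computing each output sample:
(x ⊛ y)[0] = 0
(x ⊛ y)[1] = -18
(x ⊛ y)[2] = 2
(x ⊛ y)[3] = 21

x ⊛ y = [0, -18, 2, 21]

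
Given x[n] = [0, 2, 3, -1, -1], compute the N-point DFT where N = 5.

X[k] = Σ(n=0 to 4) x[n] · ω_5^(nk)
where ω_5 = e^(-2πi/5)

Computing each X[k]:
X[0] = 3
X[1] = -1.3090-5.2043i
X[2] = -0.1910+2.0409i
X[3] = -0.1910-2.0409i
X[4] = -1.3090+5.2043i

X = [3, -1.3090-5.2043i, -0.1910+2.0409i, -0.1910-2.0409i, -1.3090+5.2043i]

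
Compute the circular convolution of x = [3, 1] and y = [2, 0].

(x ⊛ y)[n] = Σ(m=0 to 1) x[m] · y[(n-m) mod 2]

Computing each output sample:
(x ⊛ y)[0] = 6
(x ⊛ y)[1] = 2

x ⊛ y = [6, 2]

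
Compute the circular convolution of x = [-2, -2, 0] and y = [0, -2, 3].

(x ⊛ y)[n] = Σ(m=0 to 2) x[m] · y[(n-m) mod 3]

Computing each output sample:
(x ⊛ y)[0] = -6
(x ⊛ y)[1] = 4
(x ⊛ y)[2] = -2

x ⊛ y = [-6, 4, -2]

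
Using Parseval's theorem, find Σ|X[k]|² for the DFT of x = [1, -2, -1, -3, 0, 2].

Parseval: Σ|x[n]|² = (1/N)Σ|X[k]|², so Σ|X[k]|² = N·Σ|x[n]|² = 6·19.0000

Σ|X[k]|² = N·Σ|x[n]|² = 6·19.0000 = 114.0000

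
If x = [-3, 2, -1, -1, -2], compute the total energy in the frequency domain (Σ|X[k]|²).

Parseval: Σ|x[n]|² = (1/N)Σ|X[k]|², so Σ|X[k]|² = N·Σ|x[n]|² = 5·19.0000

Σ|X[k]|² = N·Σ|x[n]|² = 5·19.0000 = 95.0000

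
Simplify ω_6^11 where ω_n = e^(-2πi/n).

Since ω_6^6 = 1, powers reduce modulo 6.
11 mod 6 = 5
So ω_6^11 = ω_6^5 = e^(-2πi·5/6)

ω_6^11 = ω_6^5 = 0.5000+0.8660i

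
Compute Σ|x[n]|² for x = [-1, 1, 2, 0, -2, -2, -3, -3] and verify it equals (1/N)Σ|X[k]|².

Time domain:
Σ|x[n]|² = |-1|² + |1|² + |2|² + |0|² + |-2|² + |-2|² + |-3|² + |-3|² = 32.0000

Frequency domain:
(1/8)Σ|X[k]|² = (1/8)(|-8|² + |1.0000-9.2426i|² + |-2-2i|² + |1.0000+0.7574i|² + |0|² + |1.0000-0.7574i|² + |-2+2i|² + |1.0000+9.2426i|²) = (1/8)·256.0000 = 32.0000

Both sides agree, confirming Parseval's theorem.

Σ|x[n]|² = (1/N)Σ|X[k]|² = 32.0000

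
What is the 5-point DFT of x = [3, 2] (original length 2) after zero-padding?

Original 2-point DFT: [5, 1]
Zero-padded 5-point DFT provides frequency interpolation.

DFT_5([x, 0, ...]) = [5, 3.6180-1.9021i, 1.3820-1.1756i, 1.3820+1.1756i, 3.6180+1.9021i]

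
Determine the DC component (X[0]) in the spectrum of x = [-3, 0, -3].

X[0] = Σ(n=0 to 2) x[n] · ω_3^0 = Σ x[n]
= (-3) + (0) + (-3)

X[0] = -6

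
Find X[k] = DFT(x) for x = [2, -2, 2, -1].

X[k] = Σ(n=0 to 3) x[n] · ω_4^(nk)
where ω_4 = e^(-2πi/4)

Computing each X[k]:
X[0] = 1
X[1] = 1i
X[2] = 7
X[3] = -1i

X = [1, 1i, 7, -1i]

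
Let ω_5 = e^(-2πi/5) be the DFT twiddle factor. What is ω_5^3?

ω_5^3 = e^(-2πi·3/5)
= cos(-2π·3/5) + i·sin(-2π·3/5)
= cos(-6π/5) + i·sin(-6π/5)

ω_5^3 = cos(-6π/5) + i·sin(-6π/5) = -0.8090+0.5878i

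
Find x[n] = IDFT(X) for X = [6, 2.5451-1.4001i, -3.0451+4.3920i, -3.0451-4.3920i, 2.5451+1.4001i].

x[n] = (1/5) Σ(k=0 to 4) X[k] · e^(2πikn/5)

Computing each x[n]:
x[0] = 1
x[1] = 2
x[2] = 2
x[3] = -2
x[4] = 3

x = [1, 2, 2, -2, 3]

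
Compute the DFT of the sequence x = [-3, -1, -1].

X[k] = Σ(n=0 to 2) x[n] · ω_3^(nk)
where ω_3 = e^(-2πi/3)

Computing each X[k]:
X[0] = -5
X[1] = -2
X[2] = -2

X = [-5, -2, -2]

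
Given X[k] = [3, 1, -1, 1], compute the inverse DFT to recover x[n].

x[n] = (1/4) Σ(k=0 to 3) X[k] · e^(2πikn/4)

Computing each x[n]:
x[0] = 1
x[1] = 1
x[2] = 0
x[3] = 1

x = [1, 1, 0, 1]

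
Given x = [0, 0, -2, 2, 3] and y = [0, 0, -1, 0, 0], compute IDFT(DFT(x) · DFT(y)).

(x ⊛ y)[n] = Σ(m=0 to 4) x[m] · y[(n-m) mod 5]

Computing each output sample:
(x ⊛ y)[0] = -2
(x ⊛ y)[1] = -3
(x ⊛ y)[2] = 0
(x ⊛ y)[3] = 0
(x ⊛ y)[4] = 2

x ⊛ y = [-2, -3, 0, 0, 2]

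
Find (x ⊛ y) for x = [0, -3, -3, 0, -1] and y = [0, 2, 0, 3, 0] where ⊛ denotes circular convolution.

(x ⊛ y)[n] = Σ(m=0 to 4) x[m] · y[(n-m) mod 5]

Computing each output sample:
(x ⊛ y)[0] = -11
(x ⊛ y)[1] = 0
(x ⊛ y)[2] = -9
(x ⊛ y)[3] = -6
(x ⊛ y)[4] = -9

x ⊛ y = [-11, 0, -9, -6, -9]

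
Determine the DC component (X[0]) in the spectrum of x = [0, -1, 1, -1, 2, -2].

X[0] = Σ(n=0 to 5) x[n] · ω_6^0 = Σ x[n]
= (0) + (-1) + (1) + (-1) + (2) + (-2)

X[0] = -1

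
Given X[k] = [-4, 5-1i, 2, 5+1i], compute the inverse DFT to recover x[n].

x[n] = (1/4) Σ(k=0 to 3) X[k] · e^(2πikn/4)

Computing each x[n]:
x[0] = 2
x[1] = -1
x[2] = -3
x[3] = -2

x = [2, -1, -3, -2]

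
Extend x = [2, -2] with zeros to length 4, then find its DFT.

Original 2-point DFT: [0, 4]
Zero-padded 4-point DFT provides frequency interpolation.

DFT_4([x, 0, ...]) = [0, 2+2i, 4, 2-2i]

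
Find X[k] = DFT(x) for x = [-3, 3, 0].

X[k] = Σ(n=0 to 2) x[n] · ω_3^(nk)
where ω_3 = e^(-2πi/3)

Computing each X[k]:
X[0] = 0
X[1] = -4.5000-2.5981i
X[2] = -4.5000+2.5981i

X = [0, -4.5000-2.5981i, -4.5000+2.5981i]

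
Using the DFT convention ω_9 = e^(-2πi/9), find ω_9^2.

ω_9^2 = e^(-2πi·2/9)
= cos(-2π·2/9) + i·sin(-2π·2/9)
= cos(-4π/9) + i·sin(-4π/9)

ω_9^2 = cos(-4π/9) + i·sin(-4π/9) = 0.1736-0.9848i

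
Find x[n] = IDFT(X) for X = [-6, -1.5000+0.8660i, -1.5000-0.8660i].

x[n] = (1/3) Σ(k=0 to 2) X[k] · e^(2πikn/3)

Computing each x[n]:
x[0] = -3
x[1] = -2
x[2] = -1

x = [-3, -2, -1]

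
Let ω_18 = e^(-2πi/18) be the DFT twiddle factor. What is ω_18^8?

ω_18^8 = e^(-2πi·8/18)
= cos(-2π·8/18) + i·sin(-2π·8/18)
= cos(-16π/18) + i·sin(-16π/18)

ω_18^8 = cos(-16π/18) + i·sin(-16π/18) = -0.9397-0.3420i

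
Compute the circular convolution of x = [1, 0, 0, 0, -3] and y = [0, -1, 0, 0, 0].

(x ⊛ y)[n] = Σ(m=0 to 4) x[m] · y[(n-m) mod 5]

Computing each output sample:
(x ⊛ y)[0] = 3
(x ⊛ y)[1] = -1
(x ⊛ y)[2] = 0
(x ⊛ y)[3] = 0
(x ⊛ y)[4] = 0

x ⊛ y = [3, -1, 0, 0, 0]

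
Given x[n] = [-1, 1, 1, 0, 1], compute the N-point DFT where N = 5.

X[k] = Σ(n=0 to 4) x[n] · ω_5^(nk)
where ω_5 = e^(-2πi/5)

Computing each X[k]:
X[0] = 2
X[1] = -1.1910-0.5878i
X[2] = -2.3090+0.9511i
X[3] = -2.3090-0.9511i
X[4] = -1.1910+0.5878i

X = [2, -1.1910-0.5878i, -2.3090+0.9511i, -2.3090-0.9511i, -1.1910+0.5878i]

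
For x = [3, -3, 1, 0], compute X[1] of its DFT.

X[1] = Σ(n=0 to 3) x[n] · ω_4^(1n) where ω_4 = e^(-2πi/4)
= (3)·ω_4^0 + (-3)·ω_4^1 + (1)·ω_4^2 + (0)·ω_4^3

X[1] = 2+3i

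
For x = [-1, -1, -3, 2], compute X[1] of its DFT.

X[1] = Σ(n=0 to 3) x[n] · ω_4^(1n) where ω_4 = e^(-2πi/4)
= (-1)·ω_4^0 + (-1)·ω_4^1 + (-3)·ω_4^2 + (2)·ω_4^3

X[1] = 2+3i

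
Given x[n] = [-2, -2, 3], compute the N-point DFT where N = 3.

X[k] = Σ(n=0 to 2) x[n] · ω_3^(nk)
where ω_3 = e^(-2πi/3)

Computing each X[k]:
X[0] = -1
X[1] = -2.5000+4.3301i
X[2] = -2.5000-4.3301i

X = [-1, -2.5000+4.3301i, -2.5000-4.3301i]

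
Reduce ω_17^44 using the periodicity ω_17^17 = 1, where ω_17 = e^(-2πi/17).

Since ω_17^17 = 1, powers reduce modulo 17.
44 mod 17 = 10
So ω_17^44 = ω_17^10 = e^(-2πi·10/17)

ω_17^44 = ω_17^10 = -0.8502+0.5264i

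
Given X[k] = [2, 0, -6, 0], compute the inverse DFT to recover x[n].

x[n] = (1/4) Σ(k=0 to 3) X[k] · e^(2πikn/4)

Computing each x[n]:
x[0] = -1
x[1] = 2
x[2] = -1
x[3] = 2

x = [-1, 2, -1, 2]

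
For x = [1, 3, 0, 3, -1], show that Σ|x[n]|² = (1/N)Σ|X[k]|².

Time domain:
Σ|x[n]|² = |1|² + |3|² + |0|² + |3|² + |-1|² = 20.0000

Frequency domain:
(1/5)Σ|X[k]|² = (1/5)(|6|² + |-0.8090-2.0409i|² + |0.3090-5.2043i|² + |0.3090+5.2043i|² + |-0.8090+2.0409i|²) = (1/5)·100.0000 = 20.0000

Both sides agree, confirming Parseval's theorem.

Σ|x[n]|² = (1/N)Σ|X[k]|² = 20.0000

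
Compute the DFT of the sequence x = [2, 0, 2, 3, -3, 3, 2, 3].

X[k] = Σ(n=0 to 7) x[n] · ω_8^(nk)
where ω_8 = e^(-2πi/8)

Computing each X[k]:
X[0] = 12
X[1] = 2.8787+2.1213i
X[2] = -5+3i
X[3] = 7.1213+2.1213i
X[4] = -6
X[5] = 7.1213-2.1213i
X[6] = -5-3i
X[7] = 2.8787-2.1213i

X = [12, 2.8787+2.1213i, -5+3i, 7.1213+2.1213i, -6, 7.1213-2.1213i, -5-3i, 2.8787-2.1213i]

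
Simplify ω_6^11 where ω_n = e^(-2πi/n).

Since ω_6^6 = 1, powers reduce modulo 6.
11 mod 6 = 5
So ω_6^11 = ω_6^5 = e^(-2πi·5/6)

ω_6^11 = ω_6^5 = 0.5000+0.8660i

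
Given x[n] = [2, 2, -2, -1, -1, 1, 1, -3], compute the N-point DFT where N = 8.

X[k] = Σ(n=0 to 7) x[n] · ω_8^(nk)
where ω_8 = e^(-2πi/8)

Computing each X[k]:
X[0] = -1
X[1] = 2.2929+0.8787i
X[2] = 2-7i
X[3] = 3.7071-5.1213i
X[4] = 1
X[5] = 3.7071+5.1213i
X[6] = 2+7i
X[7] = 2.2929-0.8787i

X = [-1, 2.2929+0.8787i, 2-7i, 3.7071-5.1213i, 1, 3.7071+5.1213i, 2+7i, 2.2929-0.8787i]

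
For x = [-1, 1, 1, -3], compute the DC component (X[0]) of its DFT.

X[0] = Σ(n=0 to 3) x[n] · ω_4^0 = Σ x[n]
= (-1) + (1) + (1) + (-3)

X[0] = -2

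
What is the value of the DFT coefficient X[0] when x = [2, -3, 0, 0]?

X[0] = Σ(n=0 to 3) x[n] · ω_4^0 = Σ x[n]
= (2) + (-3) + (0) + (0)

X[0] = -1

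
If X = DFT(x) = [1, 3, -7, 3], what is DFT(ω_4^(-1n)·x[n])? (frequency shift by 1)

Modulation property: DFT(ω_4^(-1n)·x[n]) = X[(k-1) mod 4], so circularly shift X by 1 positions.

X[k-1] = [3, 1, 3, -7]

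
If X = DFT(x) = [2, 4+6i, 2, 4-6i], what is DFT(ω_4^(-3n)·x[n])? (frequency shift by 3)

Modulation property: DFT(ω_4^(-3n)·x[n]) = X[(k-3) mod 4], so circularly shift X by 3 positions.

X[k-3] = [4+6i, 2, 4-6i, 2]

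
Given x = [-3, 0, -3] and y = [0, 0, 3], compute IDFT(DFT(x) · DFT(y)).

(x ⊛ y)[n] = Σ(m=0 to 2) x[m] · y[(n-m) mod 3]

Computing each output sample:
(x ⊛ y)[0] = 0
(x ⊛ y)[1] = -9
(x ⊛ y)[2] = -9

x ⊛ y = [0, -9, -9]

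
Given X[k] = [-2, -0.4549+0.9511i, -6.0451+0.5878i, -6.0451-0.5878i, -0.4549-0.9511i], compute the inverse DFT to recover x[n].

x[n] = (1/5) Σ(k=0 to 4) X[k] · e^(2πikn/5)

Computing each x[n]:
x[0] = -3
x[1] = 1
x[2] = -1
x[3] = -1
x[4] = 2

x = [-3, 1, -1, -1, 2]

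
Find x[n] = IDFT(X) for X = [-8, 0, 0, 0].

x[n] = (1/4) Σ(k=0 to 3) X[k] · e^(2πikn/4)

Computing each x[n]:
x[0] = -2
x[1] = -2
x[2] = -2
x[3] = -2

x = [-2, -2, -2, -2]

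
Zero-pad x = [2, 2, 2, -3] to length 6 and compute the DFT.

Original 4-point DFT: [3, -5i, 5, 5i]
Zero-padded 6-point DFT provides frequency interpolation.

DFT_6([x, 0, ...]) = [3, 5.0000-3.4641i, -3, 5, -3, 5.0000+3.4641i]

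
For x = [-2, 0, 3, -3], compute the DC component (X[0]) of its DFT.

X[0] = Σ(n=0 to 3) x[n] · ω_4^0 = Σ x[n]
= (-2) + (0) + (3) + (-3)

X[0] = -2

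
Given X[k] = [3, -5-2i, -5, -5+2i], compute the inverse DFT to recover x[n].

x[n] = (1/4) Σ(k=0 to 3) X[k] · e^(2πikn/4)

Computing each x[n]:
x[0] = -3
x[1] = 3
x[2] = 2
x[3] = 1

x = [-3, 3, 2, 1]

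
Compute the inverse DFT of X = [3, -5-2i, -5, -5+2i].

x[n] = (1/4) Σ(k=0 to 3) X[k] · e^(2πikn/4)

Computing each x[n]:
x[0] = -3
x[1] = 3
x[2] = 2
x[3] = 1

x = [-3, 3, 2, 1]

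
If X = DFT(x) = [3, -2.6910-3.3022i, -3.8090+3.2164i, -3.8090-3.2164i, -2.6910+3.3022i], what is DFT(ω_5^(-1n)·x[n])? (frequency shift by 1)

Modulation property: DFT(ω_5^(-1n)·x[n]) = X[(k-1) mod 5], so circularly shift X by 1 positions.

X[k-1] = [-2.6910+3.3022i, 3, -2.6910-3.3022i, -3.8090+3.2164i, -3.8090-3.2164i]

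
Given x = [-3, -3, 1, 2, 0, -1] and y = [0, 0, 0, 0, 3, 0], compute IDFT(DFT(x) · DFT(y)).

(x ⊛ y)[n] = Σ(m=0 to 5) x[m] · y[(n-m) mod 6]

Computing each output sample:
(x ⊛ y)[0] = 3
(x ⊛ y)[1] = 6
(x ⊛ y)[2] = 0
(x ⊛ y)[3] = -3
(x ⊛ y)[4] = -9
(x ⊛ y)[5] = -9

x ⊛ y = [3, 6, 0, -3, -9, -9]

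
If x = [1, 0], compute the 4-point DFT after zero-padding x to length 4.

Original 2-point DFT: [1, 1]
Zero-padded 4-point DFT provides frequency interpolation.

DFT_4([x, 0, ...]) = [1, 1, 1, 1]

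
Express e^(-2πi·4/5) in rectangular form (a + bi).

ω_5^4 = e^(-2πi·4/5)
= cos(-2π·4/5) + i·sin(-2π·4/5)
= cos(-8π/5) + i·sin(-8π/5)

ω_5^4 = cos(-8π/5) + i·sin(-8π/5) = 0.3090+0.9511i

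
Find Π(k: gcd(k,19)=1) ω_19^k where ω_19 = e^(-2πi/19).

The primitive 19th roots of unity are ω_19^k for k coprime to 19: k ∈ {1, 2, 3, 4, 5, 6, 7, 8, 9, 10, 11, 12, 13, 14, 15, 16, 17, 18}
Their product equals the constant term of the cyclotomic polynomial Φ_19(x) up to sign.
For n ≥ 3, the product of all primitive nth roots of unity is 1. (For n=1 it is 1; for n=2 it is -1.)

1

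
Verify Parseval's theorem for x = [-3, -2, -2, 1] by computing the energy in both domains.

Time domain:
Σ|x[n]|² = |-3|² + |-2|² + |-2|² + |1|² = 18.0000

Frequency domain:
(1/4)Σ|X[k]|² = (1/4)(|-6|² + |-1+3i|² + |-4|² + |-1-3i|²) = (1/4)·72.0000 = 18.0000

Both sides agree, confirming Parseval's theorem.

Σ|x[n]|² = (1/N)Σ|X[k]|² = 18.0000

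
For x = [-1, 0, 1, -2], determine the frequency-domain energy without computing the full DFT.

Parseval: Σ|x[n]|² = (1/N)Σ|X[k]|², so Σ|X[k]|² = N·Σ|x[n]|² = 4·6.0000

Σ|X[k]|² = N·Σ|x[n]|² = 4·6.0000 = 24.0000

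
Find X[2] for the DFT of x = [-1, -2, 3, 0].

X[2] = Σ(n=0 to 3) x[n] · ω_4^(2n) where ω_4 = e^(-2πi/4)
= (-1)·ω_4^0 + (-2)·ω_4^2 + (3)·ω_4^4 + (0)·ω_4^6

X[2] = 4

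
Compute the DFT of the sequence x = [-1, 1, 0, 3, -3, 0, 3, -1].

X[k] = Σ(n=0 to 7) x[n] · ω_8^(nk)
where ω_8 = e^(-2πi/8)

Computing each X[k]:
X[0] = 2
X[1] = -0.1213-0.5355i
X[2] = -7+1i
X[3] = 4.1213-6.5355i
X[4] = -4
X[5] = 4.1213+6.5355i
X[6] = -7-1i
X[7] = -0.1213+0.5355i

X = [2, -0.1213-0.5355i, -7+1i, 4.1213-6.5355i, -4, 4.1213+6.5355i, -7-1i, -0.1213+0.5355i]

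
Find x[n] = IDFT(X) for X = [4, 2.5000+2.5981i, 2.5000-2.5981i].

x[n] = (1/3) Σ(k=0 to 2) X[k] · e^(2πikn/3)

Computing each x[n]:
x[0] = 3
x[1] = -1
x[2] = 2

x = [3, -1, 2]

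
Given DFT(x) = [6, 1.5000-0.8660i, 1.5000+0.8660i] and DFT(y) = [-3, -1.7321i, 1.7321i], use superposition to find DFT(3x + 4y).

By linearity: DFT(3x + 4y) = 3·DFT(x) + 4·DFT(y)
= 3·[6, 1.5000-0.8660i, 1.5000+0.8660i] + 4·[-3, -1.7321i, 1.7321i]

Computing element-wise:
Z[0] = 3·(6) + 4·(-3) = 6
Z[1] = 3·(1.5000-0.8660i) + 4·(-1.7321i) = 4.5000-9.5264i
Z[2] = 3·(1.5000+0.8660i) + 4·(1.7321i) = 4.5000+9.5264i

DFT(3x + 4y) = 3·X + 4·Y = [6, 4.5000-9.5264i, 4.5000+9.5264i]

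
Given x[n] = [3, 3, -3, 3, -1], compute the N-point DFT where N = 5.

X[k] = Σ(n=0 to 4) x[n] · ω_5^(nk)
where ω_5 = e^(-2πi/5)

Computing each X[k]:
X[0] = 5
X[1] = 3.6180-0.2775i
X[2] = 1.3820-8.0575i
X[3] = 1.3820+8.0575i
X[4] = 3.6180+0.2775i

X = [5, 3.6180-0.2775i, 1.3820-8.0575i, 1.3820+8.0575i, 3.6180+0.2775i]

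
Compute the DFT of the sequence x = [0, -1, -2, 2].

X[k] = Σ(n=0 to 3) x[n] · ω_4^(nk)
where ω_4 = e^(-2πi/4)

Computing each X[k]:
X[0] = -1
X[1] = 2+3i
X[2] = -3
X[3] = 2-3i

X = [-1, 2+3i, -3, 2-3i]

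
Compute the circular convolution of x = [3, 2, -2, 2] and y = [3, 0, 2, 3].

(x ⊛ y)[n] = Σ(m=0 to 3) x[m] · y[(n-m) mod 4]

Computing each output sample:
(x ⊛ y)[0] = 11
(x ⊛ y)[1] = 4
(x ⊛ y)[2] = 6
(x ⊛ y)[3] = 19

x ⊛ y = [11, 4, 6, 19]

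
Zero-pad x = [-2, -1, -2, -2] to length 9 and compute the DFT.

Original 4-point DFT: [-7, -1i, -1, 1i]
Zero-padded 9-point DFT provides frequency interpolation.

DFT_9([x, 0, ...]) = [-7, -2.1133+4.3445i, 0.7057-0.0632i, -2.5000-0.8660i, -1.5924+0.7885i, -1.5924-0.7885i, -2.5000+0.8660i, 0.7057+0.0632i, -2.1133-4.3445i]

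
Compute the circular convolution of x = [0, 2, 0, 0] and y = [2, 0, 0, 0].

(x ⊛ y)[n] = Σ(m=0 to 3) x[m] · y[(n-m) mod 4]

Computing each output sample:
(x ⊛ y)[0] = 0
(x ⊛ y)[1] = 4
(x ⊛ y)[2] = 0
(x ⊛ y)[3] = 0

x ⊛ y = [0, 4, 0, 0]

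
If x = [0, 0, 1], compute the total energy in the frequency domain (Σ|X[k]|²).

Parseval: Σ|x[n]|² = (1/N)Σ|X[k]|², so Σ|X[k]|² = N·Σ|x[n]|² = 3·1.0000

Σ|X[k]|² = N·Σ|x[n]|² = 3·1.0000 = 3.0000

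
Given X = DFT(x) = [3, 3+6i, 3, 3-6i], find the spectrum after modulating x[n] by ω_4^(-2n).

Modulation property: DFT(ω_4^(-2n)·x[n]) = X[(k-2) mod 4], so circularly shift X by 2 positions.

X[k-2] = [3, 3-6i, 3, 3+6i]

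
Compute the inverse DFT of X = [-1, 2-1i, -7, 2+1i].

x[n] = (1/4) Σ(k=0 to 3) X[k] · e^(2πikn/4)

Computing each x[n]:
x[0] = -1
x[1] = 2
x[2] = -3
x[3] = 1

x = [-1, 2, -3, 1]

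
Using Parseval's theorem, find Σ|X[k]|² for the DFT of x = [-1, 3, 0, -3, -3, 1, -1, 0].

Parseval: Σ|x[n]|² = (1/N)Σ|X[k]|², so Σ|X[k]|² = N·Σ|x[n]|² = 8·30.0000

Σ|X[k]|² = N·Σ|x[n]|² = 8·30.0000 = 240.0000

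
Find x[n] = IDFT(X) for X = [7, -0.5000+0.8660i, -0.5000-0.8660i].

x[n] = (1/3) Σ(k=0 to 2) X[k] · e^(2πikn/3)

Computing each x[n]:
x[0] = 2
x[1] = 2
x[2] = 3

x = [2, 2, 3]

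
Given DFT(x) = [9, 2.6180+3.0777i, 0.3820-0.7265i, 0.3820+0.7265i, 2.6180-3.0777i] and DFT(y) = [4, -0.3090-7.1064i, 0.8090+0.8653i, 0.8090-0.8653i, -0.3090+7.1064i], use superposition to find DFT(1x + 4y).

By linearity: DFT(1x + 4y) = 1·DFT(x) + 4·DFT(y)
= 1·[9, 2.6180+3.0777i, 0.3820-0.7265i, 0.3820+0.7265i, 2.6180-3.0777i] + 4·[4, -0.3090-7.1064i, 0.8090+0.8653i, 0.8090-0.8653i, -0.3090+7.1064i]

Computing element-wise:
Z[0] = 1·(9) + 4·(4) = 25
Z[1] = 1·(2.6180+3.0777i) + 4·(-0.3090-7.1064i) = 1.3820-25.3479i
Z[2] = 1·(0.3820-0.7265i) + 4·(0.8090+0.8653i) = 3.6180+2.7347i
Z[3] = 1·(0.3820+0.7265i) + 4·(0.8090-0.8653i) = 3.6180-2.7347i
Z[4] = 1·(2.6180-3.0777i) + 4·(-0.3090+7.1064i) = 1.3820+25.3479i

DFT(1x + 4y) = 1·X + 4·Y = [25, 1.3820-25.3479i, 3.6180+2.7347i, 3.6180-2.7347i, 1.3820+25.3479i]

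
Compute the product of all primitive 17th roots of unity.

The primitive 17th roots of unity are ω_17^k for k coprime to 17: k ∈ {1, 2, 3, 4, 5, 6, 7, 8, 9, 10, 11, 12, 13, 14, 15, 16}
Their product equals the constant term of the cyclotomic polynomial Φ_17(x) up to sign.
For n ≥ 3, the product of all primitive nth roots of unity is 1. (For n=1 it is 1; for n=2 it is -1.)

1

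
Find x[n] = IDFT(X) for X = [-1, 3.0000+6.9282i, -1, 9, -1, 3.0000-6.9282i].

x[n] = (1/6) Σ(k=0 to 5) X[k] · e^(2πikn/6)

Computing each x[n]:
x[0] = 2
x[1] = -3
x[2] = -1
x[3] = -3
x[4] = 3
x[5] = 1

x = [2, -3, -1, -3, 3, 1]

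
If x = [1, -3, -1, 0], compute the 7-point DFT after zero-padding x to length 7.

Original 4-point DFT: [-3, 2+3i, 3, 2-3i]
Zero-padded 7-point DFT provides frequency interpolation.

DFT_7([x, 0, ...]) = [-3, -0.6479+3.3204i, 2.5685+2.4909i, 3.0794+0.5198i, 3.0794-0.5198i, 2.5685-2.4909i, -0.6479-3.3204i]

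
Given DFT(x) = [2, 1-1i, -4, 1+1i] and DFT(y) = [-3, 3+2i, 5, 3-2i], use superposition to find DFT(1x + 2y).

By linearity: DFT(1x + 2y) = 1·DFT(x) + 2·DFT(y)
= 1·[2, 1-1i, -4, 1+1i] + 2·[-3, 3+2i, 5, 3-2i]

Computing element-wise:
Z[0] = 1·(2) + 2·(-3) = -4
Z[1] = 1·(1-1i) + 2·(3+2i) = 7+3i
Z[2] = 1·(-4) + 2·(5) = 6
Z[3] = 1·(1+1i) + 2·(3-2i) = 7-3i

DFT(1x + 2y) = 1·X + 2·Y = [-4, 7+3i, 6, 7-3i]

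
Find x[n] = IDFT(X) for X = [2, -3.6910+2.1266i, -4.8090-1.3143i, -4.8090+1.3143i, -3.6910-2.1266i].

x[n] = (1/5) Σ(k=0 to 4) X[k] · e^(2πikn/5)

Computing each x[n]:
x[0] = -3
x[1] = 1
x[2] = 0
x[3] = 2
x[4] = 2

x = [-3, 1, 0, 2, 2]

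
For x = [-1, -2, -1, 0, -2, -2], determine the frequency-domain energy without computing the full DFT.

Parseval: Σ|x[n]|² = (1/N)Σ|X[k]|², so Σ|X[k]|² = N·Σ|x[n]|² = 6·14.0000

Σ|X[k]|² = N·Σ|x[n]|² = 6·14.0000 = 84.0000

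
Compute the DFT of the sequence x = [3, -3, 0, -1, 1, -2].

X[k] = Σ(n=0 to 5) x[n] · ω_6^(nk)
where ω_6 = e^(-2πi/6)

Computing each X[k]:
X[0] = -2
X[1] = 1.0000+1.7321i
X[2] = 4
X[3] = 10
X[4] = 4
X[5] = 1.0000-1.7321i

X = [-2, 1.0000+1.7321i, 4, 10, 4, 1.0000-1.7321i]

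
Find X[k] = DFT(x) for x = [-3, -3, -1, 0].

X[k] = Σ(n=0 to 3) x[n] · ω_4^(nk)
where ω_4 = e^(-2πi/4)

Computing each X[k]:
X[0] = -7
X[1] = -2+3i
X[2] = -1
X[3] = -2-3i

X = [-7, -2+3i, -1, -2-3i]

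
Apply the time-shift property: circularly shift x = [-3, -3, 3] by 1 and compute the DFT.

Time shift by 1: X_shifted[k] = ω_3^(1k) · X[k]
Shifted x = [3, -3, -3]

DFT(x[n-1]) = [-3, 6, 6]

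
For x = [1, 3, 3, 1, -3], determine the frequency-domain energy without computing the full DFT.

Parseval: Σ|x[n]|² = (1/N)Σ|X[k]|², so Σ|X[k]|² = N·Σ|x[n]|² = 5·29.0000

Σ|X[k]|² = N·Σ|x[n]|² = 5·29.0000 = 145.0000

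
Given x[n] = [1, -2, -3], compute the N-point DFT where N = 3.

X[k] = Σ(n=0 to 2) x[n] · ω_3^(nk)
where ω_3 = e^(-2πi/3)

Computing each X[k]:
X[0] = -4
X[1] = 3.5000-0.8660i
X[2] = 3.5000+0.8660i

X = [-4, 3.5000-0.8660i, 3.5000+0.8660i]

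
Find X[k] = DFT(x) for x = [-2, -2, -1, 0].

X[k] = Σ(n=0 to 3) x[n] · ω_4^(nk)
where ω_4 = e^(-2πi/4)

Computing each X[k]:
X[0] = -5
X[1] = -1+2i
X[2] = -1
X[3] = -1-2i

X = [-5, -1+2i, -1, -1-2i]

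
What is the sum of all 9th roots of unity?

Sum of all nth roots of unity equals 0 for n > 1 (geometric series with r ≠ 1).

0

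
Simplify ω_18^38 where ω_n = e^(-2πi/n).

Since ω_18^18 = 1, powers reduce modulo 18.
38 mod 18 = 2
So ω_18^38 = ω_18^2 = e^(-2πi·2/18)

ω_18^38 = ω_18^2 = 0.7660-0.6428i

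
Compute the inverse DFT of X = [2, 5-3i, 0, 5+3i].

x[n] = (1/4) Σ(k=0 to 3) X[k] · e^(2πikn/4)

Computing each x[n]:
x[0] = 3
x[1] = 2
x[2] = -2
x[3] = -1

x = [3, 2, -2, -1]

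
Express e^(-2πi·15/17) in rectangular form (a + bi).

ω_17^15 = e^(-2πi·15/17)
= cos(-2π·15/17) + i·sin(-2π·15/17)
= cos(-30π/17) + i·sin(-30π/17)

ω_17^15 = cos(-30π/17) + i·sin(-30π/17) = 0.7390+0.6737i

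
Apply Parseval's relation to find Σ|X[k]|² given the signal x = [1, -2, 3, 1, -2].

Parseval: Σ|x[n]|² = (1/N)Σ|X[k]|², so Σ|X[k]|² = N·Σ|x[n]|² = 5·19.0000

Σ|X[k]|² = N·Σ|x[n]|² = 5·19.0000 = 95.0000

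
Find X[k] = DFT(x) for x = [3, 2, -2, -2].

X[k] = Σ(n=0 to 3) x[n] · ω_4^(nk)
where ω_4 = e^(-2πi/4)

Computing each X[k]:
X[0] = 1
X[1] = 5-4i
X[2] = 1
X[3] = 5+4i

X = [1, 5-4i, 1, 5+4i]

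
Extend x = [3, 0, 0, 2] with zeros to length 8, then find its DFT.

Original 4-point DFT: [5, 3+2i, 1, 3-2i]
Zero-padded 8-point DFT provides frequency interpolation.

DFT_8([x, 0, ...]) = [5, 1.5858-1.4142i, 3+2i, 4.4142-1.4142i, 1, 4.4142+1.4142i, 3-2i, 1.5858+1.4142i]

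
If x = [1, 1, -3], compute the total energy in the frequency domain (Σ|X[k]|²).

Parseval: Σ|x[n]|² = (1/N)Σ|X[k]|², so Σ|X[k]|² = N·Σ|x[n]|² = 3·11.0000

Σ|X[k]|² = N·Σ|x[n]|² = 3·11.0000 = 33.0000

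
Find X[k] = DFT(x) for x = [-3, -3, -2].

X[k] = Σ(n=0 to 2) x[n] · ω_3^(nk)
where ω_3 = e^(-2πi/3)

Computing each X[k]:
X[0] = -8
X[1] = -0.5000+0.8660i
X[2] = -0.5000-0.8660i

X = [-8, -0.5000+0.8660i, -0.5000-0.8660i]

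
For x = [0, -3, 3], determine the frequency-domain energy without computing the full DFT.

Parseval: Σ|x[n]|² = (1/N)Σ|X[k]|², so Σ|X[k]|² = N·Σ|x[n]|² = 3·18.0000

Σ|X[k]|² = N·Σ|x[n]|² = 3·18.0000 = 54.0000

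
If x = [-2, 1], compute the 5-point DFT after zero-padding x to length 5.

Original 2-point DFT: [-1, -3]
Zero-padded 5-point DFT provides frequency interpolation.

DFT_5([x, 0, ...]) = [-1, -1.6910-0.9511i, -2.8090-0.5878i, -2.8090+0.5878i, -1.6910+0.9511i]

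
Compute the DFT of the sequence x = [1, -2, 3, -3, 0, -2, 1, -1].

X[k] = Σ(n=0 to 7) x[n] · ω_8^(nk)
where ω_8 = e^(-2πi/8)

Computing each X[k]:
X[0] = -3
X[1] = 2.4142-0.5858i
X[2] = -3
X[3] = -0.4142+3.4142i
X[4] = 13
X[5] = -0.4142-3.4142i
X[6] = -3
X[7] = 2.4142+0.5858i

X = [-3, 2.4142-0.5858i, -3, -0.4142+3.4142i, 13, -0.4142-3.4142i, -3, 2.4142+0.5858i]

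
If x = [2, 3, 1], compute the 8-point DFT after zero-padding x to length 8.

Original 3-point DFT: [6, -1.7321i, 1.7321i]
Zero-padded 8-point DFT provides frequency interpolation.

DFT_8([x, 0, ...]) = [6, 4.1213-3.1213i, 1-3i, -0.1213-1.1213i, 0, -0.1213+1.1213i, 1+3i, 4.1213+3.1213i]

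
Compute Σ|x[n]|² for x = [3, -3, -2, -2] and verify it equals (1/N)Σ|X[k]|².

Time domain:
Σ|x[n]|² = |3|² + |-3|² + |-2|² + |-2|² = 26.0000

Frequency domain:
(1/4)Σ|X[k]|² = (1/4)(|-4|² + |5+1i|² + |6|² + |5-1i|²) = (1/4)·104.0000 = 26.0000

Both sides agree, confirming Parseval's theorem.

Σ|x[n]|² = (1/N)Σ|X[k]|² = 26.0000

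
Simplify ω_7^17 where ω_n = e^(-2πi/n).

Since ω_7^7 = 1, powers reduce modulo 7.
17 mod 7 = 3
So ω_7^17 = ω_7^3 = e^(-2πi·3/7)

ω_7^17 = ω_7^3 = -0.9010-0.4339i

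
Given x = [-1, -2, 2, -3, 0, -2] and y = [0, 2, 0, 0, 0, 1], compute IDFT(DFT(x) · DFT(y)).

(x ⊛ y)[n] = Σ(m=0 to 5) x[m] · y[(n-m) mod 6]

Computing each output sample:
(x ⊛ y)[0] = -6
(x ⊛ y)[1] = 0
(x ⊛ y)[2] = -7
(x ⊛ y)[3] = 4
(x ⊛ y)[4] = -8
(x ⊛ y)[5] = -1

x ⊛ y = [-6, 0, -7, 4, -8, -1]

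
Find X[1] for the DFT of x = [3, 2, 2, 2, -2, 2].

X[1] = Σ(n=0 to 5) x[n] · ω_6^(1n) where ω_6 = e^(-2πi/6)
= (3)·ω_6^0 + (2)·ω_6^1 + (2)·ω_6^2 + (2)·ω_6^3 + (-2)·ω_6^4 + (2)·ω_6^5

X[1] = 3.0000-3.4641i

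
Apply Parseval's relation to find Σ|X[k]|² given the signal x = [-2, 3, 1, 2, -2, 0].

Parseval: Σ|x[n]|² = (1/N)Σ|X[k]|², so Σ|X[k]|² = N·Σ|x[n]|² = 6·22.0000

Σ|X[k]|² = N·Σ|x[n]|² = 6·22.0000 = 132.0000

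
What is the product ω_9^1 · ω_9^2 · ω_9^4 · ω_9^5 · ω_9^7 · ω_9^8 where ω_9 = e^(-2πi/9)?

The primitive 9th roots of unity are ω_9^k for k coprime to 9: k ∈ {1, 2, 4, 5, 7, 8}
Their product equals the constant term of the cyclotomic polynomial Φ_9(x) up to sign.
For n ≥ 3, the product of all primitive nth roots of unity is 1. (For n=1 it is 1; for n=2 it is -1.)

1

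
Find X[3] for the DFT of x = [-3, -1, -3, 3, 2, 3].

X[3] = Σ(n=0 to 5) x[n] · ω_6^(3n) where ω_6 = e^(-2πi/6)
= (-3)·ω_6^0 + (-1)·ω_6^3 + (-3)·ω_6^6 + (3)·ω_6^9 + (2)·ω_6^12 + (3)·ω_6^15

X[3] = -9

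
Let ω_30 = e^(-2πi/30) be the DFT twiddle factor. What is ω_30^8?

ω_30^8 = e^(-2πi·8/30)
= cos(-2π·8/30) + i·sin(-2π·8/30)
= cos(-16π/30) + i·sin(-16π/30)

ω_30^8 = cos(-16π/30) + i·sin(-16π/30) = -0.1045-0.9945i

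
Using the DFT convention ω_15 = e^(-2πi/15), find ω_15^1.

ω_15^1 = e^(-2πi·1/15)
= cos(-2π·1/15) + i·sin(-2π·1/15)
= cos(-2π/15) + i·sin(-2π/15)

ω_15^1 = cos(-2π/15) + i·sin(-2π/15) = 0.9135-0.4067i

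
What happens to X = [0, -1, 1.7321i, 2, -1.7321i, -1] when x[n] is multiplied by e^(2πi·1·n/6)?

Modulation property: DFT(ω_6^(-1n)·x[n]) = X[(k-1) mod 6], so circularly shift X by 1 positions.

X[k-1] = [-1, 0, -1, 1.7321i, 2, -1.7321i]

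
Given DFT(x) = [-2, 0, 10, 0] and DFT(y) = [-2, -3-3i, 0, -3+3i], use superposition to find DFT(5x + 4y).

By linearity: DFT(5x + 4y) = 5·DFT(x) + 4·DFT(y)
= 5·[-2, 0, 10, 0] + 4·[-2, -3-3i, 0, -3+3i]

Computing element-wise:
Z[0] = 5·(-2) + 4·(-2) = -18
Z[1] = 5·(0) + 4·(-3-3i) = -12-12i
Z[2] = 5·(10) + 4·(0) = 50
Z[3] = 5·(0) + 4·(-3+3i) = -12+12i

DFT(5x + 4y) = 5·X + 4·Y = [-18, -12-12i, 50, -12+12i]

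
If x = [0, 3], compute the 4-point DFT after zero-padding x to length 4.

Original 2-point DFT: [3, -3]
Zero-padded 4-point DFT provides frequency interpolation.

DFT_4([x, 0, ...]) = [3, -3i, -3, 3i]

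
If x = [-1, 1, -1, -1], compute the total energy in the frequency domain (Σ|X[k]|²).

Parseval: Σ|x[n]|² = (1/N)Σ|X[k]|², so Σ|X[k]|² = N·Σ|x[n]|² = 4·4.0000

Σ|X[k]|² = N·Σ|x[n]|² = 4·4.0000 = 16.0000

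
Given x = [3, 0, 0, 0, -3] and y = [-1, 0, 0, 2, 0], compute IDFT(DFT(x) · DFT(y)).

(x ⊛ y)[n] = Σ(m=0 to 4) x[m] · y[(n-m) mod 5]

Computing each output sample:
(x ⊛ y)[0] = -3
(x ⊛ y)[1] = 0
(x ⊛ y)[2] = -6
(x ⊛ y)[3] = 6
(x ⊛ y)[4] = 3

x ⊛ y = [-3, 0, -6, 6, 3]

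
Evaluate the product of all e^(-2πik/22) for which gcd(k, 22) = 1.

The primitive 22nd roots of unity are ω_22^k for k coprime to 22: k ∈ {1, 3, 5, 7, 9, 13, 15, 17, 19, 21}
Their product equals the constant term of the cyclotomic polynomial Φ_22(x) up to sign.
For n ≥ 3, the product of all primitive nth roots of unity is 1. (For n=1 it is 1; for n=2 it is -1.)

1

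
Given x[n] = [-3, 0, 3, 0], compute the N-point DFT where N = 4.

X[k] = Σ(n=0 to 3) x[n] · ω_4^(nk)
where ω_4 = e^(-2πi/4)

Computing each X[k]:
X[0] = 0
X[1] = -6
X[2] = 0
X[3] = -6

X = [0, -6, 0, -6]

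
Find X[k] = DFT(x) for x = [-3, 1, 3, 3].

X[k] = Σ(n=0 to 3) x[n] · ω_4^(nk)
where ω_4 = e^(-2πi/4)

Computing each X[k]:
X[0] = 4
X[1] = -6+2i
X[2] = -4
X[3] = -6-2i

X = [4, -6+2i, -4, -6-2i]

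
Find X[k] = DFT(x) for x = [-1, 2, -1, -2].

X[k] = Σ(n=0 to 3) x[n] · ω_4^(nk)
where ω_4 = e^(-2πi/4)

Computing each X[k]:
X[0] = -2
X[1] = -4i
X[2] = -2
X[3] = 4i

X = [-2, -4i, -2, 4i]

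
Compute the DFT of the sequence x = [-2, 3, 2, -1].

X[k] = Σ(n=0 to 3) x[n] · ω_4^(nk)
where ω_4 = e^(-2πi/4)

Computing each X[k]:
X[0] = 2
X[1] = -4-4i
X[2] = -2
X[3] = -4+4i

X = [2, -4-4i, -2, -4+4i]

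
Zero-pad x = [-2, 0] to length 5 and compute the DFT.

Original 2-point DFT: [-2, -2]
Zero-padded 5-point DFT provides frequency interpolation.

DFT_5([x, 0, ...]) = [-2, -2, -2, -2, -2]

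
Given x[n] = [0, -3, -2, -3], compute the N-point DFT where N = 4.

X[k] = Σ(n=0 to 3) x[n] · ω_4^(nk)
where ω_4 = e^(-2πi/4)

Computing each X[k]:
X[0] = -8
X[1] = 2
X[2] = 4
X[3] = 2

X = [-8, 2, 4, 2]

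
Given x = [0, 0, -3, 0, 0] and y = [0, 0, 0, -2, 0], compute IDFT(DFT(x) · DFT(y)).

(x ⊛ y)[n] = Σ(m=0 to 4) x[m] · y[(n-m) mod 5]

Computing each output sample:
(x ⊛ y)[0] = 6
(x ⊛ y)[1] = 0
(x ⊛ y)[2] = 0
(x ⊛ y)[3] = 0
(x ⊛ y)[4] = 0

x ⊛ y = [6, 0, 0, 0, 0]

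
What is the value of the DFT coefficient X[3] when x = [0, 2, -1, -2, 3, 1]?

X[3] = Σ(n=0 to 5) x[n] · ω_6^(3n) where ω_6 = e^(-2πi/6)
= (0)·ω_6^0 + (2)·ω_6^3 + (-1)·ω_6^6 + (-2)·ω_6^9 + (3)·ω_6^12 + (1)·ω_6^15

X[3] = 1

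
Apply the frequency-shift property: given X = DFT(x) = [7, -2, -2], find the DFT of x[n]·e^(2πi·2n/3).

Modulation property: DFT(ω_3^(-2n)·x[n]) = X[(k-2) mod 3], so circularly shift X by 2 positions.

X[k-2] = [-2, -2, 7]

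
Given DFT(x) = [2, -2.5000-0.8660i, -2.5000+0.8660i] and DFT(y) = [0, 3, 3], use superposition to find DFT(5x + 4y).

By linearity: DFT(5x + 4y) = 5·DFT(x) + 4·DFT(y)
= 5·[2, -2.5000-0.8660i, -2.5000+0.8660i] + 4·[0, 3, 3]

Computing element-wise:
Z[0] = 5·(2) + 4·(0) = 10
Z[1] = 5·(-2.5000-0.8660i) + 4·(3) = -0.5000-4.3300i
Z[2] = 5·(-2.5000+0.8660i) + 4·(3) = -0.5000+4.3300i

DFT(5x + 4y) = 5·X + 4·Y = [10, -0.5000-4.3300i, -0.5000+4.3300i]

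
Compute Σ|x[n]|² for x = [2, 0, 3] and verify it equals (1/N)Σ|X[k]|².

Time domain:
Σ|x[n]|² = |2|² + |0|² + |3|² = 13.0000

Frequency domain:
(1/3)Σ|X[k]|² = (1/3)(|5|² + |0.5000+2.5981i|² + |0.5000-2.5981i|²) = (1/3)·39.0000 = 13.0000

Both sides agree, confirming Parseval's theorem.

Σ|x[n]|² = (1/N)Σ|X[k]|² = 13.0000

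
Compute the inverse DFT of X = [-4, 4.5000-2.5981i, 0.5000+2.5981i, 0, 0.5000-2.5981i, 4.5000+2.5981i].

x[n] = (1/6) Σ(k=0 to 5) X[k] · e^(2πikn/6)

Computing each x[n]:
x[0] = 1
x[1] = 0
x[2] = 0
x[3] = -2
x[4] = -3
x[5] = 0

x = [1, 0, 0, -2, -3, 0]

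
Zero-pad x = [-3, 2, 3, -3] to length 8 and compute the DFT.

Original 4-point DFT: [-1, -6-5i, 1, -6+5i]
Zero-padded 8-point DFT provides frequency interpolation.

DFT_8([x, 0, ...]) = [-1, 0.5355-2.2929i, -6-5i, -6.5355+3.7071i, 1, -6.5355-3.7071i, -6+5i, 0.5355+2.2929i]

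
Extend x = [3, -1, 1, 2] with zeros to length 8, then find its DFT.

Original 4-point DFT: [5, 2+3i, 3, 2-3i]
Zero-padded 8-point DFT provides frequency interpolation.

DFT_8([x, 0, ...]) = [5, 0.8787-1.7071i, 2+3i, 5.1213+0.2929i, 3, 5.1213-0.2929i, 2-3i, 0.8787+1.7071i]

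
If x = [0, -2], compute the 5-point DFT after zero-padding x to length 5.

Original 2-point DFT: [-2, 2]
Zero-padded 5-point DFT provides frequency interpolation.

DFT_5([x, 0, ...]) = [-2, -0.6180+1.9021i, 1.6180+1.1756i, 1.6180-1.1756i, -0.6180-1.9021i]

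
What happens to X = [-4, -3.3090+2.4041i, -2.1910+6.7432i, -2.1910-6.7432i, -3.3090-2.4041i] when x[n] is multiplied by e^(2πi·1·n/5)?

Modulation property: DFT(ω_5^(-1n)·x[n]) = X[(k-1) mod 5], so circularly shift X by 1 positions.

X[k-1] = [-3.3090-2.4041i, -4, -3.3090+2.4041i, -2.1910+6.7432i, -2.1910-6.7432i]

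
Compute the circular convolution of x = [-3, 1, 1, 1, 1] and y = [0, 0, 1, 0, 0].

(x ⊛ y)[n] = Σ(m=0 to 4) x[m] · y[(n-m) mod 5]

Computing each output sample:
(x ⊛ y)[0] = 1
(x ⊛ y)[1] = 1
(x ⊛ y)[2] = -3
(x ⊛ y)[3] = 1
(x ⊛ y)[4] = 1

x ⊛ y = [1, 1, -3, 1, 1]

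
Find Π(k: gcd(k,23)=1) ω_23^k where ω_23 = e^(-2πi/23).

The primitive 23rd roots of unity are ω_23^k for k coprime to 23: k ∈ {1, 2, 3, 4, 5, 6, 7, 8, 9, 10, 11, 12, 13, 14, 15, 16, 17, 18, 19, 20, 21, 22}
Their product equals the constant term of the cyclotomic polynomial Φ_23(x) up to sign.
For n ≥ 3, the product of all primitive nth roots of unity is 1. (For n=1 it is 1; for n=2 it is -1.)

1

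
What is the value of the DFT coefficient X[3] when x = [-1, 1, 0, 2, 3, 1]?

X[3] = Σ(n=0 to 5) x[n] · ω_6^(3n) where ω_6 = e^(-2πi/6)
= (-1)·ω_6^0 + (1)·ω_6^3 + (0)·ω_6^6 + (2)·ω_6^9 + (3)·ω_6^12 + (1)·ω_6^15

X[3] = -2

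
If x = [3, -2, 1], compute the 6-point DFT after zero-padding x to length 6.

Original 3-point DFT: [2, 3.5000+2.5981i, 3.5000-2.5981i]
Zero-padded 6-point DFT provides frequency interpolation.

DFT_6([x, 0, ...]) = [2, 1.5000+0.8660i, 3.5000+2.5981i, 6, 3.5000-2.5981i, 1.5000-0.8660i]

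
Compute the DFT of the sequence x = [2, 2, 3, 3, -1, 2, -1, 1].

X[k] = Σ(n=0 to 7) x[n] · ω_8^(nk)
where ω_8 = e^(-2πi/8)

Computing each X[k]:
X[0] = 11
X[1] = 1.5858-5.4142i
X[2] = -1
X[3] = 4.4142+2.5858i
X[4] = -5
X[5] = 4.4142-2.5858i
X[6] = -1
X[7] = 1.5858+5.4142i

X = [11, 1.5858-5.4142i, -1, 4.4142+2.5858i, -5, 4.4142-2.5858i, -1, 1.5858+5.4142i]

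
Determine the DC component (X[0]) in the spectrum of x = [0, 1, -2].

X[0] = Σ(n=0 to 2) x[n] · ω_3^0 = Σ x[n]
= (0) + (1) + (-2)

X[0] = -1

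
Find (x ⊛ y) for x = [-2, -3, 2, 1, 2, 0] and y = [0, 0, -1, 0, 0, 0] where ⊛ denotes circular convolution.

(x ⊛ y)[n] = Σ(m=0 to 5) x[m] · y[(n-m) mod 6]

Computing each output sample:
(x ⊛ y)[0] = -2
(x ⊛ y)[1] = 0
(x ⊛ y)[2] = 2
(x ⊛ y)[3] = 3
(x ⊛ y)[4] = -2
(x ⊛ y)[5] = -1

x ⊛ y = [-2, 0, 2, 3, -2, -1]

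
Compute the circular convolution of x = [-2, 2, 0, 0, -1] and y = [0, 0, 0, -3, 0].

(x ⊛ y)[n] = Σ(m=0 to 4) x[m] · y[(n-m) mod 5]

Computing each output sample:
(x ⊛ y)[0] = 0
(x ⊛ y)[1] = 0
(x ⊛ y)[2] = 3
(x ⊛ y)[3] = 6
(x ⊛ y)[4] = -6

x ⊛ y = [0, 0, 3, 6, -6]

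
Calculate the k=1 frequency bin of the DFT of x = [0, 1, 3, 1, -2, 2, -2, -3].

X[1] = Σ(n=0 to 7) x[n] · ω_8^(1n) where ω_8 = e^(-2πi/8)
= (0)·ω_8^0 + (1)·ω_8^1 + (3)·ω_8^2 + (1)·ω_8^3 + (-2)·ω_8^4 + (2)·ω_8^5 + (-2)·ω_8^6 + (-3)·ω_8^7

X[1] = -1.5355-7.1213i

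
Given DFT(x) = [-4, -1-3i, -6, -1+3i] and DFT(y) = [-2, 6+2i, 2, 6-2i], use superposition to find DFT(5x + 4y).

By linearity: DFT(5x + 4y) = 5·DFT(x) + 4·DFT(y)
= 5·[-4, -1-3i, -6, -1+3i] + 4·[-2, 6+2i, 2, 6-2i]

Computing element-wise:
Z[0] = 5·(-4) + 4·(-2) = -28
Z[1] = 5·(-1-3i) + 4·(6+2i) = 19-7i
Z[2] = 5·(-6) + 4·(2) = -22
Z[3] = 5·(-1+3i) + 4·(6-2i) = 19+7i

DFT(5x + 4y) = 5·X + 4·Y = [-28, 19-7i, -22, 19+7i]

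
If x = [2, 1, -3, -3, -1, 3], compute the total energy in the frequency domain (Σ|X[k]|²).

Parseval: Σ|x[n]|² = (1/N)Σ|X[k]|², so Σ|X[k]|² = N·Σ|x[n]|² = 6·33.0000

Σ|X[k]|² = N·Σ|x[n]|² = 6·33.0000 = 198.0000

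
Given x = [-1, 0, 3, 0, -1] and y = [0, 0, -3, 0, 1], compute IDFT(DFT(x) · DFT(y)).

(x ⊛ y)[n] = Σ(m=0 to 4) x[m] · y[(n-m) mod 5]

Computing each output sample:
(x ⊛ y)[0] = 0
(x ⊛ y)[1] = 6
(x ⊛ y)[2] = 3
(x ⊛ y)[3] = -1
(x ⊛ y)[4] = -10

x ⊛ y = [0, 6, 3, -1, -10]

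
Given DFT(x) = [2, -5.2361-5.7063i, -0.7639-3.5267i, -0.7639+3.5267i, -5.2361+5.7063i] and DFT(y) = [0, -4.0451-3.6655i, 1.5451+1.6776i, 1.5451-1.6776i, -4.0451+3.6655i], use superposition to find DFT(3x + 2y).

By linearity: DFT(3x + 2y) = 3·DFT(x) + 2·DFT(y)
= 3·[2, -5.2361-5.7063i, -0.7639-3.5267i, -0.7639+3.5267i, -5.2361+5.7063i] + 2·[0, -4.0451-3.6655i, 1.5451+1.6776i, 1.5451-1.6776i, -4.0451+3.6655i]

Computing element-wise:
Z[0] = 3·(2) + 2·(0) = 6
Z[1] = 3·(-5.2361-5.7063i) + 2·(-4.0451-3.6655i) = -23.7985-24.4499i
Z[2] = 3·(-0.7639-3.5267i) + 2·(1.5451+1.6776i) = 0.7985-7.2249i
Z[3] = 3·(-0.7639+3.5267i) + 2·(1.5451-1.6776i) = 0.7985+7.2249i
Z[4] = 3·(-5.2361+5.7063i) + 2·(-4.0451+3.6655i) = -23.7985+24.4499i

DFT(3x + 2y) = 3·X + 2·Y = [6, -23.7985-24.4499i, 0.7985-7.2249i, 0.7985+7.2249i, -23.7985+24.4499i]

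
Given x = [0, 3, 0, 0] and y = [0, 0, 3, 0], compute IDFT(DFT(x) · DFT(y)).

(x ⊛ y)[n] = Σ(m=0 to 3) x[m] · y[(n-m) mod 4]

Computing each output sample:
(x ⊛ y)[0] = 0
(x ⊛ y)[1] = 0
(x ⊛ y)[2] = 0
(x ⊛ y)[3] = 9

x ⊛ y = [0, 0, 0, 9]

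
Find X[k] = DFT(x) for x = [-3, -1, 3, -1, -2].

X[k] = Σ(n=0 to 4) x[n] · ω_5^(nk)
where ω_5 = e^(-2πi/5)

Computing each X[k]:
X[0] = -4
X[1] = -5.5451-3.3022i
X[2] = 0.0451+3.2164i
X[3] = 0.0451-3.2164i
X[4] = -5.5451+3.3022i

X = [-4, -5.5451-3.3022i, 0.0451+3.2164i, 0.0451-3.2164i, -5.5451+3.3022i]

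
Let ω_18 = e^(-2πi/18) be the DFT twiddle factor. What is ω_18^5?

ω_18^5 = e^(-2πi·5/18)
= cos(-2π·5/18) + i·sin(-2π·5/18)
= cos(-10π/18) + i·sin(-10π/18)

ω_18^5 = cos(-10π/18) + i·sin(-10π/18) = -0.1736-0.9848i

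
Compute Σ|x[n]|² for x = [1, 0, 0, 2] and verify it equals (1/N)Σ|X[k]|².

Time domain:
Σ|x[n]|² = |1|² + |0|² + |0|² + |2|² = 5.0000

Frequency domain:
(1/4)Σ|X[k]|² = (1/4)(|3|² + |1+2i|² + |-1|² + |1-2i|²) = (1/4)·20.0000 = 5.0000

Both sides agree, confirming Parseval's theorem.

Σ|x[n]|² = (1/N)Σ|X[k]|² = 5.0000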